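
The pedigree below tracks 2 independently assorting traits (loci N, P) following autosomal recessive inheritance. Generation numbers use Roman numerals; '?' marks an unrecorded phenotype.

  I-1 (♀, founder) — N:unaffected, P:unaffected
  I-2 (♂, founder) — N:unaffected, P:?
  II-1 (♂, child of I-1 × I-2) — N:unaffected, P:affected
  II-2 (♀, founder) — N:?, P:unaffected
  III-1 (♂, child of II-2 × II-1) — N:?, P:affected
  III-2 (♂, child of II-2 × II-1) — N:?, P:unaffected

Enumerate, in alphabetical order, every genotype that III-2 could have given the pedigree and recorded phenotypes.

N/I-1 un ·: NN|Nn
N/I-2 un ·: NN|Nn
N/II-1 un I-1×I-2: NN|Nn
N/II-2 ? ·: NN|Nn|nn
N/III-1 ? II-2×II-1: NN|Nn|nn
N/III-2 ? II-2×II-1: NN|Nn|nn
⇒ N over [I-1,I-2,II-1,II-2,III-1,III-2]: 75 consistent
P/I-1 un ·: Pp
P/I-2 ? ·: Pp|pp
P/II-1 aff I-1×I-2: pp
P/II-2 un ·: Pp
P/III-1 aff II-2×II-1: pp
P/III-2 un II-2×II-1: Pp
⇒ P over [I-1,I-2,II-1,II-2,III-1,III-2]: 2 consistent

III-2 ∈ {NN Pp, Nn Pp, nn Pp}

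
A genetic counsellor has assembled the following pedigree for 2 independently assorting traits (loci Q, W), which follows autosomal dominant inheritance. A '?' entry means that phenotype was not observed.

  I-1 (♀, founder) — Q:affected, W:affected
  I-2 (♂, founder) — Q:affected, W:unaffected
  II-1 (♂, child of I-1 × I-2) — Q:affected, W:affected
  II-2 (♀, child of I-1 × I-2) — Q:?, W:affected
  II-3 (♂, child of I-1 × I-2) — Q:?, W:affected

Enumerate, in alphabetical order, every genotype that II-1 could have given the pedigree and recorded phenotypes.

Q/I-1 aff ·: Qq|QQ
Q/I-2 aff ·: Qq|QQ
Q/II-1 aff I-1×I-2: Qq|QQ
Q/II-2 ? I-1×I-2: qq|Qq|QQ
Q/II-3 ? I-1×I-2: qq|Qq|QQ
⇒ Q over [I-1,I-2,II-1,II-2,II-3]: 35 consistent
W/I-1 aff ·: Ww|WW
W/I-2 un ·: ww
W/II-1 aff I-1×I-2: Ww
W/II-2 aff I-1×I-2: Ww
W/II-3 aff I-1×I-2: Ww
⇒ W over [I-1,I-2,II-1,II-2,II-3]: 2 consistent

II-1 ∈ {QQ Ww, Qq Ww}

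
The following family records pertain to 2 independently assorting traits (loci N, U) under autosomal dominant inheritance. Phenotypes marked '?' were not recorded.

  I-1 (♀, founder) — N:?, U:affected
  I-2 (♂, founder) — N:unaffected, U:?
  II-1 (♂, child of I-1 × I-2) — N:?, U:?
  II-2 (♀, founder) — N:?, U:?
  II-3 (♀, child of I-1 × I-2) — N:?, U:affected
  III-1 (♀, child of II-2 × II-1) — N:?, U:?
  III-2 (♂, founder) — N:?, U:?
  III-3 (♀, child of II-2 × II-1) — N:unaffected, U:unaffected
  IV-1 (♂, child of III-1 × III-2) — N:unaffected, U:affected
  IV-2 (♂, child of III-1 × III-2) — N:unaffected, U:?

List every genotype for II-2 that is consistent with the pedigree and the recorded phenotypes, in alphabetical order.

II-2 ∈ {Nn Uu, Nn uu, nn Uu, nn uu}

N/I-1 ? ·: nn|Nn|NN
N/I-2 un ·: nn
N/II-1 ? I-1×I-2: nn|Nn
N/II-2 ? ·: nn|Nn
N/II-3 ? I-1×I-2: nn|Nn
N/III-1 ? II-2×II-1: nn|Nn
N/III-2 ? ·: nn|Nn
N/III-3 un II-2×II-1: nn
N/IV-1 un III-1×III-2: nn
N/IV-2 un III-1×III-2: nn
⇒ N over [I-1,I-2,II-1,II-2,II-3,III-1,III-2,III-3,IV-1,IV-2]: 42 consistent
U/I-1 aff ·: Uu|UU
U/I-2 ? ·: uu|Uu|UU
U/II-1 ? I-1×I-2: uu|Uu
U/II-2 ? ·: uu|Uu
U/II-3 aff I-1×I-2: Uu|UU
U/III-1 ? II-2×II-1: uu|Uu|UU
U/III-2 ? ·: uu|Uu|UU
U/III-3 un II-2×II-1: uu
U/IV-1 aff III-1×III-2: Uu|UU
U/IV-2 ? III-1×III-2: uu|Uu|UU
⇒ U over [I-1,I-2,II-1,II-2,II-3,III-1,III-2,III-3,IV-1,IV-2]: 342 consistent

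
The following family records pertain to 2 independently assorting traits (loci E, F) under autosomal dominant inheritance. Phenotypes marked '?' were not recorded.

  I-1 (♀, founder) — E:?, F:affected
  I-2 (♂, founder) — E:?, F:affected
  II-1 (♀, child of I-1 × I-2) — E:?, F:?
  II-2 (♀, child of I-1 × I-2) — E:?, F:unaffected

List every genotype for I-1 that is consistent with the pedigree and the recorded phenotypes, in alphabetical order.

I-1 ∈ {EE Ff, Ee Ff, ee Ff}

E/I-1 ? ·: ee|Ee|EE
E/I-2 ? ·: ee|Ee|EE
E/II-1 ? I-1×I-2: ee|Ee|EE
E/II-2 ? I-1×I-2: ee|Ee|EE
⇒ E over [I-1,I-2,II-1,II-2]: 29 consistent
F/I-1 aff ·: Ff
F/I-2 aff ·: Ff
F/II-1 ? I-1×I-2: ff|Ff|FF
F/II-2 un I-1×I-2: ff
⇒ F over [I-1,I-2,II-1,II-2]: 3 consistent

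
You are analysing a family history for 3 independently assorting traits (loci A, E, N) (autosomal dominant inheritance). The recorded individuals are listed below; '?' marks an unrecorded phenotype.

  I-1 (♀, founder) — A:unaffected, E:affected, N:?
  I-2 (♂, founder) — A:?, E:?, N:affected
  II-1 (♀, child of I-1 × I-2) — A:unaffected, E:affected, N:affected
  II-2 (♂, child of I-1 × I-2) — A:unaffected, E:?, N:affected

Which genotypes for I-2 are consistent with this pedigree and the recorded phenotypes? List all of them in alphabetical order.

A/I-1 un ·: aa
A/I-2 ? ·: aa|Aa
A/II-1 un I-1×I-2: aa
A/II-2 un I-1×I-2: aa
⇒ A over [I-1,I-2,II-1,II-2]: 2 consistent
E/I-1 aff ·: Ee|EE
E/I-2 ? ·: ee|Ee|EE
E/II-1 aff I-1×I-2: Ee|EE
E/II-2 ? I-1×I-2: ee|Ee|EE
⇒ E over [I-1,I-2,II-1,II-2]: 18 consistent
N/I-1 ? ·: nn|Nn|NN
N/I-2 aff ·: Nn|NN
N/II-1 aff I-1×I-2: Nn|NN
N/II-2 aff I-1×I-2: Nn|NN
⇒ N over [I-1,I-2,II-1,II-2]: 15 consistent

I-2 ∈ {Aa EE NN, Aa EE Nn, Aa Ee NN, Aa Ee Nn, Aa ee NN, Aa ee Nn, aa EE NN, aa EE Nn, aa Ee NN, aa Ee Nn, aa ee NN, aa ee Nn}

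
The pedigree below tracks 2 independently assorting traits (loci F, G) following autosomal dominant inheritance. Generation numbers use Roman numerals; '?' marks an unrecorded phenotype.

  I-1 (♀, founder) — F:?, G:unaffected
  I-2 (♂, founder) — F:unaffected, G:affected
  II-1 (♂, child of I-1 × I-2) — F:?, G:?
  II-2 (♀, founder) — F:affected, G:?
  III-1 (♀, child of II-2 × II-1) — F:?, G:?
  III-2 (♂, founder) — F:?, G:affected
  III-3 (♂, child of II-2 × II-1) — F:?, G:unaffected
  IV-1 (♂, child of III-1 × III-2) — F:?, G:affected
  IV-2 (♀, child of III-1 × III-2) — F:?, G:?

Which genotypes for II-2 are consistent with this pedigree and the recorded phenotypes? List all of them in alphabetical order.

II-2 ∈ {FF Gg, FF gg, Ff Gg, Ff gg}

F/I-1 ? ·: ff|Ff|FF
F/I-2 un ·: ff
F/II-1 ? I-1×I-2: ff|Ff
F/II-2 aff ·: Ff|FF
F/III-1 ? II-2×II-1: ff|Ff|FF
F/III-2 ? ·: ff|Ff|FF
F/III-3 ? II-2×II-1: ff|Ff|FF
F/IV-1 ? III-1×III-2: ff|Ff|FF
F/IV-2 ? III-1×III-2: ff|Ff|FF
⇒ F over [I-1,I-2,II-1,II-2,III-1,III-2,III-3,IV-1,IV-2]: 392 consistent
G/I-1 un ·: gg
G/I-2 aff ·: Gg|GG
G/II-1 ? I-1×I-2: gg|Gg
G/II-2 ? ·: gg|Gg
G/III-1 ? II-2×II-1: gg|Gg|GG
G/III-2 aff ·: Gg|GG
G/III-3 un II-2×II-1: gg
G/IV-1 aff III-1×III-2: Gg|GG
G/IV-2 ? III-1×III-2: gg|Gg|GG
⇒ G over [I-1,I-2,II-1,II-2,III-1,III-2,III-3,IV-1,IV-2]: 78 consistent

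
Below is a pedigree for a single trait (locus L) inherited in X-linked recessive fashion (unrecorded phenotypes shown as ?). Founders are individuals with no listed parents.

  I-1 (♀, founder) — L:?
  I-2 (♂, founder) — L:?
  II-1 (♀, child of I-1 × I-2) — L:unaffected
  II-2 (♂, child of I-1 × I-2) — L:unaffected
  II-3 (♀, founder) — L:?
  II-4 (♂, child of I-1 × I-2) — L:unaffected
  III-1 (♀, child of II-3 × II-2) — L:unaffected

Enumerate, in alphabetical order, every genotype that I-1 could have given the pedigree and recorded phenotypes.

L/I-1 ? ·: X^LX^L|X^LX^l
L/I-2 ? ·: X^LY|X^lY
L/II-1 un I-1×I-2: X^LX^L|X^LX^l
L/II-2 un I-1×I-2: X^LY
L/II-3 ? ·: X^LX^L|X^LX^l|X^lX^l
L/II-4 un I-1×I-2: X^LY
L/III-1 un II-3×II-2: X^LX^L|X^LX^l
⇒ L over [I-1,I-2,II-1,II-2,II-3,II-4,III-1]: 20 consistent

I-1 ∈ {X^LX^L, X^LX^l}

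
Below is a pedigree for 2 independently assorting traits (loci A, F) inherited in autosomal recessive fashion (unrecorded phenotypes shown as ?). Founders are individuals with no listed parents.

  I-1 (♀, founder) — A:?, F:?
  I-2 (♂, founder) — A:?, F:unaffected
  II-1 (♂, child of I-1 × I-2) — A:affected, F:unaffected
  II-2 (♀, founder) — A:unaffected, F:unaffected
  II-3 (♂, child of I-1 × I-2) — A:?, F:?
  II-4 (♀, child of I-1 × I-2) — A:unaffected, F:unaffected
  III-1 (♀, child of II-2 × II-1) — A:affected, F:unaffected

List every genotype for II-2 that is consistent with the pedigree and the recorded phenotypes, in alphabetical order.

II-2 ∈ {Aa FF, Aa Ff}

A/I-1 ? ·: Aa|aa
A/I-2 ? ·: Aa|aa
A/II-1 aff I-1×I-2: aa
A/II-2 un ·: Aa
A/II-3 ? I-1×I-2: AA|Aa|aa
A/II-4 un I-1×I-2: AA|Aa
A/III-1 aff II-2×II-1: aa
⇒ A over [I-1,I-2,II-1,II-2,II-3,II-4,III-1]: 10 consistent
F/I-1 ? ·: FF|Ff|ff
F/I-2 un ·: FF|Ff
F/II-1 un I-1×I-2: FF|Ff
F/II-2 un ·: FF|Ff
F/II-3 ? I-1×I-2: FF|Ff|ff
F/II-4 un I-1×I-2: FF|Ff
F/III-1 un II-2×II-1: FF|Ff
⇒ F over [I-1,I-2,II-1,II-2,II-3,II-4,III-1]: 113 consistent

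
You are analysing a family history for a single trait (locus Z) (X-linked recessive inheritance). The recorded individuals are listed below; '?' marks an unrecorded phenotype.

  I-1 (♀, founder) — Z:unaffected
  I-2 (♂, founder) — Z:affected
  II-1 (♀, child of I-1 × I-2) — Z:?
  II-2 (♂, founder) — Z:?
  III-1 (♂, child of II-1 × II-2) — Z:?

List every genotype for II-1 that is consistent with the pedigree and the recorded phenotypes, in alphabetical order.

Z/I-1 un ·: X^ZX^Z|X^ZX^z
Z/I-2 aff ·: X^zY
Z/II-1 ? I-1×I-2: X^ZX^z|X^zX^z
Z/II-2 ? ·: X^ZY|X^zY
Z/III-1 ? II-1×II-2: X^ZY|X^zY
⇒ Z over [I-1,I-2,II-1,II-2,III-1]: 10 consistent

II-1 ∈ {X^ZX^z, X^zX^z}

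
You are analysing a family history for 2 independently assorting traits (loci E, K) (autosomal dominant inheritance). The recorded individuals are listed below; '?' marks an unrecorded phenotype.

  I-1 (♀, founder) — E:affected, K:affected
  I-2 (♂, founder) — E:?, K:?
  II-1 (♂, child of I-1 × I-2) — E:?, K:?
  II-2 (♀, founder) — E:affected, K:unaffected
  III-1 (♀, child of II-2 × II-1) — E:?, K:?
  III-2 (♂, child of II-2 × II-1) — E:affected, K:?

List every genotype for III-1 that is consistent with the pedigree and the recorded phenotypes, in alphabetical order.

III-1 ∈ {EE Kk, EE kk, Ee Kk, Ee kk, ee Kk, ee kk}

E/I-1 aff ·: Ee|EE
E/I-2 ? ·: ee|Ee|EE
E/II-1 ? I-1×I-2: ee|Ee|EE
E/II-2 aff ·: Ee|EE
E/III-1 ? II-2×II-1: ee|Ee|EE
E/III-2 aff II-2×II-1: Ee|EE
⇒ E over [I-1,I-2,II-1,II-2,III-1,III-2]: 76 consistent
K/I-1 aff ·: Kk|KK
K/I-2 ? ·: kk|Kk|KK
K/II-1 ? I-1×I-2: kk|Kk|KK
K/II-2 un ·: kk
K/III-1 ? II-2×II-1: kk|Kk
K/III-2 ? II-2×II-1: kk|Kk
⇒ K over [I-1,I-2,II-1,II-2,III-1,III-2]: 26 consistent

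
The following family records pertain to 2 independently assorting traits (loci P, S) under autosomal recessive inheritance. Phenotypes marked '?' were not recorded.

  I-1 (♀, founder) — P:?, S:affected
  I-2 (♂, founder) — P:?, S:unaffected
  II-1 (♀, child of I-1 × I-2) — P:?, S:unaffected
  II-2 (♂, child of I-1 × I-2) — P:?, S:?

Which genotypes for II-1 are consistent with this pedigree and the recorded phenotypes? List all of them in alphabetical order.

P/I-1 ? ·: PP|Pp|pp
P/I-2 ? ·: PP|Pp|pp
P/II-1 ? I-1×I-2: PP|Pp|pp
P/II-2 ? I-1×I-2: PP|Pp|pp
⇒ P over [I-1,I-2,II-1,II-2]: 29 consistent
S/I-1 aff ·: ss
S/I-2 un ·: SS|Ss
S/II-1 un I-1×I-2: Ss
S/II-2 ? I-1×I-2: Ss|ss
⇒ S over [I-1,I-2,II-1,II-2]: 3 consistent

II-1 ∈ {PP Ss, Pp Ss, pp Ss}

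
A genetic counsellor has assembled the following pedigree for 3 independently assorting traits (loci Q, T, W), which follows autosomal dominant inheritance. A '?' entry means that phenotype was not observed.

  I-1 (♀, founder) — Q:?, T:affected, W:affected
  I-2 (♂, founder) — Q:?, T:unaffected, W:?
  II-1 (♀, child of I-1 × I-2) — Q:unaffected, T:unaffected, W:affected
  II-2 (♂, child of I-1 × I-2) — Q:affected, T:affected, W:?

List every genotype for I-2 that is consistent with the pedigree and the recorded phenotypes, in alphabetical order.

Q/I-1 ? ·: qq|Qq
Q/I-2 ? ·: qq|Qq
Q/II-1 un I-1×I-2: qq
Q/II-2 aff I-1×I-2: Qq|QQ
⇒ Q over [I-1,I-2,II-1,II-2]: 4 consistent
T/I-1 aff ·: Tt
T/I-2 un ·: tt
T/II-1 un I-1×I-2: tt
T/II-2 aff I-1×I-2: Tt
⇒ T over [I-1,I-2,II-1,II-2]: 1 consistent
W/I-1 aff ·: Ww|WW
W/I-2 ? ·: ww|Ww|WW
W/II-1 aff I-1×I-2: Ww|WW
W/II-2 ? I-1×I-2: ww|Ww|WW
⇒ W over [I-1,I-2,II-1,II-2]: 18 consistent

I-2 ∈ {Qq tt WW, Qq tt Ww, Qq tt ww, qq tt WW, qq tt Ww, qq tt ww}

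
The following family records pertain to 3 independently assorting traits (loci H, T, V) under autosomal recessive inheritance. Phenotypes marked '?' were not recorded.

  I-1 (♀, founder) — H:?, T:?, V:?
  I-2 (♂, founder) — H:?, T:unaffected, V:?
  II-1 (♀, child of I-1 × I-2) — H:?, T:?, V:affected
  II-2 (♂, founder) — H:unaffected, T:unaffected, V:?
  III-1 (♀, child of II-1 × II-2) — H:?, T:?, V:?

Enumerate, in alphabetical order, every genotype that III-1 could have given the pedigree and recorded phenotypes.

H/I-1 ? ·: HH|Hh|hh
H/I-2 ? ·: HH|Hh|hh
H/II-1 ? I-1×I-2: HH|Hh|hh
H/II-2 un ·: HH|Hh
H/III-1 ? II-1×II-2: HH|Hh|hh
⇒ H over [I-1,I-2,II-1,II-2,III-1]: 59 consistent
T/I-1 ? ·: TT|Tt|tt
T/I-2 un ·: TT|Tt
T/II-1 ? I-1×I-2: TT|Tt|tt
T/II-2 un ·: TT|Tt
T/III-1 ? II-1×II-2: TT|Tt|tt
⇒ T over [I-1,I-2,II-1,II-2,III-1]: 43 consistent
V/I-1 ? ·: Vv|vv
V/I-2 ? ·: Vv|vv
V/II-1 aff I-1×I-2: vv
V/II-2 ? ·: VV|Vv|vv
V/III-1 ? II-1×II-2: Vv|vv
⇒ V over [I-1,I-2,II-1,II-2,III-1]: 16 consistent

III-1 ∈ {HH TT Vv, HH TT vv, HH Tt Vv, HH Tt vv, HH tt Vv, HH tt vv, Hh TT Vv, Hh TT vv, Hh Tt Vv, Hh Tt vv, Hh tt Vv, Hh tt vv, hh TT Vv, hh TT vv, hh Tt Vv, hh Tt vv, hh tt Vv, hh tt vv}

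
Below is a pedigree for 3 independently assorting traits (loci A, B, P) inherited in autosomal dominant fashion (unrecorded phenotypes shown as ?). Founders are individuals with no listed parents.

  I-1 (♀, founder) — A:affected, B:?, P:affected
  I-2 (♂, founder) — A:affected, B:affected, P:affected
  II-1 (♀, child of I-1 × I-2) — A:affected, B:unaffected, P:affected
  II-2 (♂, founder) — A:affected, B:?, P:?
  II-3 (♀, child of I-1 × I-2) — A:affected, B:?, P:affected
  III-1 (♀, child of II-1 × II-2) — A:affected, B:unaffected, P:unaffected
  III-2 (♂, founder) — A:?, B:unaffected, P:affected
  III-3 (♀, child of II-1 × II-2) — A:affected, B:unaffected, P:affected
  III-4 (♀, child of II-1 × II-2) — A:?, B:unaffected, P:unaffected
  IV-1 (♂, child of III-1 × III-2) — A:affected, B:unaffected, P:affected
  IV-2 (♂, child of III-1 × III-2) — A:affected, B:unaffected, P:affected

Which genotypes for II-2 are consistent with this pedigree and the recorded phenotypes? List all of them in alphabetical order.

A/I-1 aff ·: Aa|AA
A/I-2 aff ·: Aa|AA
A/II-1 aff I-1×I-2: Aa|AA
A/II-2 aff ·: Aa|AA
A/II-3 aff I-1×I-2: Aa|AA
A/III-1 aff II-1×II-2: Aa|AA
A/III-2 ? ·: aa|Aa|AA
A/III-3 aff II-1×II-2: Aa|AA
A/III-4 ? II-1×II-2: aa|Aa|AA
A/IV-1 aff III-1×III-2: Aa|AA
A/IV-2 aff III-1×III-2: Aa|AA
⇒ A over [I-1,I-2,II-1,II-2,II-3,III-1,III-2,III-3,III-4,IV-1,IV-2]: 1362 consistent
B/I-1 ? ·: bb|Bb
B/I-2 aff ·: Bb
B/II-1 un I-1×I-2: bb
B/II-2 ? ·: bb|Bb
B/II-3 ? I-1×I-2: bb|Bb|BB
B/III-1 un II-1×II-2: bb
B/III-2 un ·: bb
B/III-3 un II-1×II-2: bb
B/III-4 un II-1×II-2: bb
B/IV-1 un III-1×III-2: bb
B/IV-2 un III-1×III-2: bb
⇒ B over [I-1,I-2,II-1,II-2,II-3,III-1,III-2,III-3,III-4,IV-1,IV-2]: 10 consistent
P/I-1 aff ·: Pp|PP
P/I-2 aff ·: Pp|PP
P/II-1 aff I-1×I-2: Pp
P/II-2 ? ·: pp|Pp
P/II-3 aff I-1×I-2: Pp|PP
P/III-1 un II-1×II-2: pp
P/III-2 aff ·: Pp|PP
P/III-3 aff II-1×II-2: Pp|PP
P/III-4 un II-1×II-2: pp
P/IV-1 aff III-1×III-2: Pp
P/IV-2 aff III-1×III-2: Pp
⇒ P over [I-1,I-2,II-1,II-2,II-3,III-1,III-2,III-3,III-4,IV-1,IV-2]: 36 consistent

II-2 ∈ {AA Bb Pp, AA Bb pp, AA bb Pp, AA bb pp, Aa Bb Pp, Aa Bb pp, Aa bb Pp, Aa bb pp}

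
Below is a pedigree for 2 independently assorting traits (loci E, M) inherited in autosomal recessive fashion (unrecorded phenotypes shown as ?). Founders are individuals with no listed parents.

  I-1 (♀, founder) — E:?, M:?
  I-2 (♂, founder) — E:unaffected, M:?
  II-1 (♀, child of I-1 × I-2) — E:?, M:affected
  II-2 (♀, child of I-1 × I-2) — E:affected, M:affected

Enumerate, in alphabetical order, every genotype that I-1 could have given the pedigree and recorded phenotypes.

E/I-1 ? ·: Ee|ee
E/I-2 un ·: Ee
E/II-1 ? I-1×I-2: EE|Ee|ee
E/II-2 aff I-1×I-2: ee
⇒ E over [I-1,I-2,II-1,II-2]: 5 consistent
M/I-1 ? ·: Mm|mm
M/I-2 ? ·: Mm|mm
M/II-1 aff I-1×I-2: mm
M/II-2 aff I-1×I-2: mm
⇒ M over [I-1,I-2,II-1,II-2]: 4 consistent

I-1 ∈ {Ee Mm, Ee mm, ee Mm, ee mm}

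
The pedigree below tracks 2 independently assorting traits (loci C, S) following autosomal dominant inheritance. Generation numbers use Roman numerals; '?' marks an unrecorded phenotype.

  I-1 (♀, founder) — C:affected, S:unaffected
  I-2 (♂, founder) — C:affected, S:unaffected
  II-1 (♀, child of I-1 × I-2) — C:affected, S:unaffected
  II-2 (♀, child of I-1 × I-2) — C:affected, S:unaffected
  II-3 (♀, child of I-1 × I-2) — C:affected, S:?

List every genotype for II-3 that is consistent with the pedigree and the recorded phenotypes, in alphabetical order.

C/I-1 aff ·: Cc|CC
C/I-2 aff ·: Cc|CC
C/II-1 aff I-1×I-2: Cc|CC
C/II-2 aff I-1×I-2: Cc|CC
C/II-3 aff I-1×I-2: Cc|CC
⇒ C over [I-1,I-2,II-1,II-2,II-3]: 25 consistent
S/I-1 un ·: ss
S/I-2 un ·: ss
S/II-1 un I-1×I-2: ss
S/II-2 un I-1×I-2: ss
S/II-3 ? I-1×I-2: ss
⇒ S over [I-1,I-2,II-1,II-2,II-3]: 1 consistent

II-3 ∈ {CC ss, Cc ss}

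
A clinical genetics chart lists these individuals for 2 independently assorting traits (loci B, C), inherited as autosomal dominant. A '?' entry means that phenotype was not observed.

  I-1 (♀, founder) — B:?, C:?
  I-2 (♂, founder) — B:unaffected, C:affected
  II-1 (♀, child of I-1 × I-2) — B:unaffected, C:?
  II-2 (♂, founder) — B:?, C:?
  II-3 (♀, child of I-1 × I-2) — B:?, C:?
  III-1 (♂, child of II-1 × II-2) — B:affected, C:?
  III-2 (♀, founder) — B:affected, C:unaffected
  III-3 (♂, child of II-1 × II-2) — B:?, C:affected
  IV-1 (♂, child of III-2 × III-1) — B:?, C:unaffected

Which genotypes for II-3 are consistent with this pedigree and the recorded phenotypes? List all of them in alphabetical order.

II-3 ∈ {Bb CC, Bb Cc, Bb cc, bb CC, bb Cc, bb cc}

B/I-1 ? ·: bb|Bb
B/I-2 un ·: bb
B/II-1 un I-1×I-2: bb
B/II-2 ? ·: Bb|BB
B/II-3 ? I-1×I-2: bb|Bb
B/III-1 aff II-1×II-2: Bb
B/III-2 aff ·: Bb|BB
B/III-3 ? II-1×II-2: bb|Bb
B/IV-1 ? III-2×III-1: bb|Bb|BB
⇒ B over [I-1,I-2,II-1,II-2,II-3,III-1,III-2,III-3,IV-1]: 45 consistent
C/I-1 ? ·: cc|Cc|CC
C/I-2 aff ·: Cc|CC
C/II-1 ? I-1×I-2: cc|Cc|CC
C/II-2 ? ·: cc|Cc|CC
C/II-3 ? I-1×I-2: cc|Cc|CC
C/III-1 ? II-1×II-2: cc|Cc
C/III-2 un ·: cc
C/III-3 aff II-1×II-2: Cc|CC
C/IV-1 un III-2×III-1: cc
⇒ C over [I-1,I-2,II-1,II-2,II-3,III-1,III-2,III-3,IV-1]: 119 consistent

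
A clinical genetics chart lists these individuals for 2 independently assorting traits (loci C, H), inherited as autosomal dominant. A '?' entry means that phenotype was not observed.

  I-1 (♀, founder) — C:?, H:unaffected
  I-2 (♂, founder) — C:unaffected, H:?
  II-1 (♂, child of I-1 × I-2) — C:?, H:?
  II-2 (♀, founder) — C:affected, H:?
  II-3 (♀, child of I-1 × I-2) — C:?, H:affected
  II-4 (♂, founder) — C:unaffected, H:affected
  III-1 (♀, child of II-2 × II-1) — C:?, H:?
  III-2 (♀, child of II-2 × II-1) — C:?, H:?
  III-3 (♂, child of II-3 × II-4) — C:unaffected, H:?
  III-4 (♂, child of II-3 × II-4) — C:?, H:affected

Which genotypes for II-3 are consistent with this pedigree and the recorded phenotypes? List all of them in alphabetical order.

C/I-1 ? ·: cc|Cc|CC
C/I-2 un ·: cc
C/II-1 ? I-1×I-2: cc|Cc
C/II-2 aff ·: Cc|CC
C/II-3 ? I-1×I-2: cc|Cc
C/II-4 un ·: cc
C/III-1 ? II-2×II-1: cc|Cc|CC
C/III-2 ? II-2×II-1: cc|Cc|CC
C/III-3 un II-3×II-4: cc
C/III-4 ? II-3×II-4: cc|Cc
⇒ C over [I-1,I-2,II-1,II-2,II-3,II-4,III-1,III-2,III-3,III-4]: 85 consistent
H/I-1 un ·: hh
H/I-2 ? ·: Hh|HH
H/II-1 ? I-1×I-2: hh|Hh
H/II-2 ? ·: hh|Hh|HH
H/II-3 aff I-1×I-2: Hh
H/II-4 aff ·: Hh|HH
H/III-1 ? II-2×II-1: hh|Hh|HH
H/III-2 ? II-2×II-1: hh|Hh|HH
H/III-3 ? II-3×II-4: hh|Hh|HH
H/III-4 aff II-3×II-4: Hh|HH
⇒ H over [I-1,I-2,II-1,II-2,II-3,II-4,III-1,III-2,III-3,III-4]: 400 consistent

II-3 ∈ {Cc Hh, cc Hh}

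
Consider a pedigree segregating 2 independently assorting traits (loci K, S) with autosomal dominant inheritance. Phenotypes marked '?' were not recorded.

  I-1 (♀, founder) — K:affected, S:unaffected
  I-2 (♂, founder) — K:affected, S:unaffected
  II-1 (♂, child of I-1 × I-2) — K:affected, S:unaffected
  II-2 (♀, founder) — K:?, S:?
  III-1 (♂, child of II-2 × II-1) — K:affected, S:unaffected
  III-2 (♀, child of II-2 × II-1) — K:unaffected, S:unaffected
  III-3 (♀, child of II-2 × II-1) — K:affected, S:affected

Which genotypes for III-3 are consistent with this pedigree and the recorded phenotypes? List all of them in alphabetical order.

III-3 ∈ {KK Ss, Kk Ss}

K/I-1 aff ·: Kk|KK
K/I-2 aff ·: Kk|KK
K/II-1 aff I-1×I-2: Kk
K/II-2 ? ·: kk|Kk
K/III-1 aff II-2×II-1: Kk|KK
K/III-2 un II-2×II-1: kk
K/III-3 aff II-2×II-1: Kk|KK
⇒ K over [I-1,I-2,II-1,II-2,III-1,III-2,III-3]: 15 consistent
S/I-1 un ·: ss
S/I-2 un ·: ss
S/II-1 un I-1×I-2: ss
S/II-2 ? ·: Ss
S/III-1 un II-2×II-1: ss
S/III-2 un II-2×II-1: ss
S/III-3 aff II-2×II-1: Ss
⇒ S over [I-1,I-2,II-1,II-2,III-1,III-2,III-3]: 1 consistent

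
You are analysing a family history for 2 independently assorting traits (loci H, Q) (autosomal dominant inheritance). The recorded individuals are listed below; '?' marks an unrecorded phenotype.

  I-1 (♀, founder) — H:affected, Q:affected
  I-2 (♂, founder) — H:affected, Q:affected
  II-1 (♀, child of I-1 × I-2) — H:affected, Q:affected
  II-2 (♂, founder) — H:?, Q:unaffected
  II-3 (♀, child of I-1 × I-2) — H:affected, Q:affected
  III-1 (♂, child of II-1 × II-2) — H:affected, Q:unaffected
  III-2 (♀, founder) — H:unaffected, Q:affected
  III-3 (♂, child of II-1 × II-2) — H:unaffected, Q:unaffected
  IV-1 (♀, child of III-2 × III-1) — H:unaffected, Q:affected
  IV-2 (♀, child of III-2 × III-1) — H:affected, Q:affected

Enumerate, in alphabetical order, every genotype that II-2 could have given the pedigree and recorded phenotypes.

II-2 ∈ {Hh qq, hh qq}

H/I-1 aff ·: Hh|HH
H/I-2 aff ·: Hh|HH
H/II-1 aff I-1×I-2: Hh
H/II-2 ? ·: hh|Hh
H/II-3 aff I-1×I-2: Hh|HH
H/III-1 aff II-1×II-2: Hh
H/III-2 un ·: hh
H/III-3 un II-1×II-2: hh
H/IV-1 un III-2×III-1: hh
H/IV-2 aff III-2×III-1: Hh
⇒ H over [I-1,I-2,II-1,II-2,II-3,III-1,III-2,III-3,IV-1,IV-2]: 12 consistent
Q/I-1 aff ·: Qq|QQ
Q/I-2 aff ·: Qq|QQ
Q/II-1 aff I-1×I-2: Qq
Q/II-2 un ·: qq
Q/II-3 aff I-1×I-2: Qq|QQ
Q/III-1 un II-1×II-2: qq
Q/III-2 aff ·: Qq|QQ
Q/III-3 un II-1×II-2: qq
Q/IV-1 aff III-2×III-1: Qq
Q/IV-2 aff III-2×III-1: Qq
⇒ Q over [I-1,I-2,II-1,II-2,II-3,III-1,III-2,III-3,IV-1,IV-2]: 12 consistent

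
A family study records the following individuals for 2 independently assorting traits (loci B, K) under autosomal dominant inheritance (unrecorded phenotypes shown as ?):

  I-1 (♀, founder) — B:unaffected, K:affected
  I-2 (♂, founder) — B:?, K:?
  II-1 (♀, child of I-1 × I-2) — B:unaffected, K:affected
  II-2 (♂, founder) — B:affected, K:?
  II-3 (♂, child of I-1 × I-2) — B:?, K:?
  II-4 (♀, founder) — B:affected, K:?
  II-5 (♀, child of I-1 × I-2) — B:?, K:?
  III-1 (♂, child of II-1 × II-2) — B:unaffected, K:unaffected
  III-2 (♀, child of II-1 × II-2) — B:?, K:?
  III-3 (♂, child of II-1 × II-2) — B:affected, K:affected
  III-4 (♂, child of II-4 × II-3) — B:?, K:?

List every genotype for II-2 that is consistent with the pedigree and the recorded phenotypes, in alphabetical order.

B/I-1 un ·: bb
B/I-2 ? ·: bb|Bb
B/II-1 un I-1×I-2: bb
B/II-2 aff ·: Bb
B/II-3 ? I-1×I-2: bb|Bb
B/II-4 aff ·: Bb|BB
B/II-5 ? I-1×I-2: bb|Bb
B/III-1 un II-1×II-2: bb
B/III-2 ? II-1×II-2: bb|Bb
B/III-3 aff II-1×II-2: Bb
B/III-4 ? II-4×II-3: bb|Bb|BB
⇒ B over [I-1,I-2,II-1,II-2,II-3,II-4,II-5,III-1,III-2,III-3,III-4]: 38 consistent
K/I-1 aff ·: Kk|KK
K/I-2 ? ·: kk|Kk|KK
K/II-1 aff I-1×I-2: Kk
K/II-2 ? ·: kk|Kk
K/II-3 ? I-1×I-2: kk|Kk|KK
K/II-4 ? ·: kk|Kk|KK
K/II-5 ? I-1×I-2: kk|Kk|KK
K/III-1 un II-1×II-2: kk
K/III-2 ? II-1×II-2: kk|Kk|KK
K/III-3 aff II-1×II-2: Kk|KK
K/III-4 ? II-4×II-3: kk|Kk|KK
⇒ K over [I-1,I-2,II-1,II-2,II-3,II-4,II-5,III-1,III-2,III-3,III-4]: 944 consistent

II-2 ∈ {Bb Kk, Bb kk}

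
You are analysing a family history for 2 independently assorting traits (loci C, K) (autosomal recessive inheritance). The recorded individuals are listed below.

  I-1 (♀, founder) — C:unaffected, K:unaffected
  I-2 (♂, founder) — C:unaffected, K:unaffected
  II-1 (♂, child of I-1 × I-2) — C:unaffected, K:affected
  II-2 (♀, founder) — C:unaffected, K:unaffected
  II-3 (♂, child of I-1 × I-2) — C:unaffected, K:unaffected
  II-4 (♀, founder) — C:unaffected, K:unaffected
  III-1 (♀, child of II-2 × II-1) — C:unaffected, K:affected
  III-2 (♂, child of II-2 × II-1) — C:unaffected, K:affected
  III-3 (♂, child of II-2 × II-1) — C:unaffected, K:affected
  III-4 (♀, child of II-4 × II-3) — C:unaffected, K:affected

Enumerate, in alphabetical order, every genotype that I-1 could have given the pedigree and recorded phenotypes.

C/I-1 un ·: CC|Cc
C/I-2 un ·: CC|Cc
C/II-1 un I-1×I-2: CC|Cc
C/II-2 un ·: CC|Cc
C/II-3 un I-1×I-2: CC|Cc
C/II-4 un ·: CC|Cc
C/III-1 un II-2×II-1: CC|Cc
C/III-2 un II-2×II-1: CC|Cc
C/III-3 un II-2×II-1: CC|Cc
C/III-4 un II-4×II-3: CC|Cc
⇒ C over [I-1,I-2,II-1,II-2,II-3,II-4,III-1,III-2,III-3,III-4]: 552 consistent
K/I-1 un ·: Kk
K/I-2 un ·: Kk
K/II-1 aff I-1×I-2: kk
K/II-2 un ·: Kk
K/II-3 un I-1×I-2: Kk
K/II-4 un ·: Kk
K/III-1 aff II-2×II-1: kk
K/III-2 aff II-2×II-1: kk
K/III-3 aff II-2×II-1: kk
K/III-4 aff II-4×II-3: kk
⇒ K over [I-1,I-2,II-1,II-2,II-3,II-4,III-1,III-2,III-3,III-4]: 1 consistent

I-1 ∈ {CC Kk, Cc Kk}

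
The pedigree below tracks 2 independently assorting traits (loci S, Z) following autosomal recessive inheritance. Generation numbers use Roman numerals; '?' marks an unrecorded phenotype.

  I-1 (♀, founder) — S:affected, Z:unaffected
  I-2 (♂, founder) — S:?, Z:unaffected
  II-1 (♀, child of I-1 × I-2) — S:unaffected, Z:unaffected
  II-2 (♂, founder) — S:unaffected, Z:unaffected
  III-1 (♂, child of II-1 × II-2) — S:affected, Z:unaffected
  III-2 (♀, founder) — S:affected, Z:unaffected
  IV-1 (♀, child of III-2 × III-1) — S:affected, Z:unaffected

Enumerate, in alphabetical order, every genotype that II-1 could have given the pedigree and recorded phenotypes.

II-1 ∈ {Ss ZZ, Ss Zz}

S/I-1 aff ·: ss
S/I-2 ? ·: SS|Ss
S/II-1 un I-1×I-2: Ss
S/II-2 un ·: Ss
S/III-1 aff II-1×II-2: ss
S/III-2 aff ·: ss
S/IV-1 aff III-2×III-1: ss
⇒ S over [I-1,I-2,II-1,II-2,III-1,III-2,IV-1]: 2 consistent
Z/I-1 un ·: ZZ|Zz
Z/I-2 un ·: ZZ|Zz
Z/II-1 un I-1×I-2: ZZ|Zz
Z/II-2 un ·: ZZ|Zz
Z/III-1 un II-1×II-2: ZZ|Zz
Z/III-2 un ·: ZZ|Zz
Z/IV-1 un III-2×III-1: ZZ|Zz
⇒ Z over [I-1,I-2,II-1,II-2,III-1,III-2,IV-1]: 82 consistent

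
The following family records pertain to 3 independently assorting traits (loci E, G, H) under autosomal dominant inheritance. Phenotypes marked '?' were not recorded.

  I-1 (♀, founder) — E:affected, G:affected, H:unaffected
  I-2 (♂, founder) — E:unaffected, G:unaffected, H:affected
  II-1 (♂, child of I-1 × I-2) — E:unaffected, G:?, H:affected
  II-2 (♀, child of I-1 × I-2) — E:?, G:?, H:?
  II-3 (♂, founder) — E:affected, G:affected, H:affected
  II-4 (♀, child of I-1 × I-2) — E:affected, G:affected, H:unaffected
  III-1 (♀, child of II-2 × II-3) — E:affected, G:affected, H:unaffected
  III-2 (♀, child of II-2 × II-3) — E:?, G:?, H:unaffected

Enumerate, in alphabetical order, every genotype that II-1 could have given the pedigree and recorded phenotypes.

II-1 ∈ {ee Gg Hh, ee gg Hh}

E/I-1 aff ·: Ee
E/I-2 un ·: ee
E/II-1 un I-1×I-2: ee
E/II-2 ? I-1×I-2: ee|Ee
E/II-3 aff ·: Ee|EE
E/II-4 aff I-1×I-2: Ee
E/III-1 aff II-2×II-3: Ee|EE
E/III-2 ? II-2×II-3: ee|Ee|EE
⇒ E over [I-1,I-2,II-1,II-2,II-3,II-4,III-1,III-2]: 13 consistent
G/I-1 aff ·: Gg|GG
G/I-2 un ·: gg
G/II-1 ? I-1×I-2: gg|Gg
G/II-2 ? I-1×I-2: gg|Gg
G/II-3 aff ·: Gg|GG
G/II-4 aff I-1×I-2: Gg
G/III-1 aff II-2×II-3: Gg|GG
G/III-2 ? II-2×II-3: gg|Gg|GG
⇒ G over [I-1,I-2,II-1,II-2,II-3,II-4,III-1,III-2]: 36 consistent
H/I-1 un ·: hh
H/I-2 aff ·: Hh
H/II-1 aff I-1×I-2: Hh
H/II-2 ? I-1×I-2: hh|Hh
H/II-3 aff ·: Hh
H/II-4 un I-1×I-2: hh
H/III-1 un II-2×II-3: hh
H/III-2 un II-2×II-3: hh
⇒ H over [I-1,I-2,II-1,II-2,II-3,II-4,III-1,III-2]: 2 consistent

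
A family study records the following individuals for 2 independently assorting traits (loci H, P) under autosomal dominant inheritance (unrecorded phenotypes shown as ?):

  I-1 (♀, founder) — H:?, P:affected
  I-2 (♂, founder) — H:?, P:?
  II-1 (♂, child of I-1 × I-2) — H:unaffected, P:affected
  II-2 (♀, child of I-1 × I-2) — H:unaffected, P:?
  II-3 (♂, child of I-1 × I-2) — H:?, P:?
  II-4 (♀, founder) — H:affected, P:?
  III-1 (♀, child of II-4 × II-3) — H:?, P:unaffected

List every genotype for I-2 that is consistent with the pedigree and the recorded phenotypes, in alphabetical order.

I-2 ∈ {Hh PP, Hh Pp, Hh pp, hh PP, hh Pp, hh pp}

H/I-1 ? ·: hh|Hh
H/I-2 ? ·: hh|Hh
H/II-1 un I-1×I-2: hh
H/II-2 un I-1×I-2: hh
H/II-3 ? I-1×I-2: hh|Hh|HH
H/II-4 aff ·: Hh|HH
H/III-1 ? II-4×II-3: hh|Hh|HH
⇒ H over [I-1,I-2,II-1,II-2,II-3,II-4,III-1]: 30 consistent
P/I-1 aff ·: Pp|PP
P/I-2 ? ·: pp|Pp|PP
P/II-1 aff I-1×I-2: Pp|PP
P/II-2 ? I-1×I-2: pp|Pp|PP
P/II-3 ? I-1×I-2: pp|Pp
P/II-4 ? ·: pp|Pp
P/III-1 un II-4×II-3: pp
⇒ P over [I-1,I-2,II-1,II-2,II-3,II-4,III-1]: 50 consistent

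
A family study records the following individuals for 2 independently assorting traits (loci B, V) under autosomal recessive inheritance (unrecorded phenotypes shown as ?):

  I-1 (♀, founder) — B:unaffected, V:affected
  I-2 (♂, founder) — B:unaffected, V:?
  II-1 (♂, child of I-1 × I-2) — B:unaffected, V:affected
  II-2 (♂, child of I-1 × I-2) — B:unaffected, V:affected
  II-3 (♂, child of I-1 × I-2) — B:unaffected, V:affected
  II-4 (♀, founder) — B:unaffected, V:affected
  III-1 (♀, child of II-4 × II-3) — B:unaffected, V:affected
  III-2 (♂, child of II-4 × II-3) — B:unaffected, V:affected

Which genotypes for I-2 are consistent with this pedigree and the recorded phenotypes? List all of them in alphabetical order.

B/I-1 un ·: BB|Bb
B/I-2 un ·: BB|Bb
B/II-1 un I-1×I-2: BB|Bb
B/II-2 un I-1×I-2: BB|Bb
B/II-3 un I-1×I-2: BB|Bb
B/II-4 un ·: BB|Bb
B/III-1 un II-4×II-3: BB|Bb
B/III-2 un II-4×II-3: BB|Bb
⇒ B over [I-1,I-2,II-1,II-2,II-3,II-4,III-1,III-2]: 161 consistent
V/I-1 aff ·: vv
V/I-2 ? ·: Vv|vv
V/II-1 aff I-1×I-2: vv
V/II-2 aff I-1×I-2: vv
V/II-3 aff I-1×I-2: vv
V/II-4 aff ·: vv
V/III-1 aff II-4×II-3: vv
V/III-2 aff II-4×II-3: vv
⇒ V over [I-1,I-2,II-1,II-2,II-3,II-4,III-1,III-2]: 2 consistent

I-2 ∈ {BB Vv, BB vv, Bb Vv, Bb vv}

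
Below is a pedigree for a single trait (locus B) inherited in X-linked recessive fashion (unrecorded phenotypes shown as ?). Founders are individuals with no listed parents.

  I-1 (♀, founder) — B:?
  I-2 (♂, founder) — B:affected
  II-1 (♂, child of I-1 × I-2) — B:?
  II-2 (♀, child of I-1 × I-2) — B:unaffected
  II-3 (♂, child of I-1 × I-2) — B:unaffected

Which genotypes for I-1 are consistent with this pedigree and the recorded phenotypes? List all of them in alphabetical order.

B/I-1 ? ·: X^BX^B|X^BX^b
B/I-2 aff ·: X^bY
B/II-1 ? I-1×I-2: X^BY|X^bY
B/II-2 un I-1×I-2: X^BX^b
B/II-3 un I-1×I-2: X^BY
⇒ B over [I-1,I-2,II-1,II-2,II-3]: 3 consistent

I-1 ∈ {X^BX^B, X^BX^b}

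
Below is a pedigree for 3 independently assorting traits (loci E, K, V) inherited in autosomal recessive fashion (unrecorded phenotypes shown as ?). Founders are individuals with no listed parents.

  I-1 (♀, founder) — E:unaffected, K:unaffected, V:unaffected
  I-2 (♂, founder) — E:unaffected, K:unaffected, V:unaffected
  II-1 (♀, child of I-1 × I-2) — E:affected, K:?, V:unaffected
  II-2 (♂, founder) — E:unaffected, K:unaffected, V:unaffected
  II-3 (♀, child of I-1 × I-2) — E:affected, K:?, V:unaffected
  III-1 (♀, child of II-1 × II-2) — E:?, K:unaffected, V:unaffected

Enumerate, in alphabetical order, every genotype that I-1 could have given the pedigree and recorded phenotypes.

I-1 ∈ {Ee KK VV, Ee KK Vv, Ee Kk VV, Ee Kk Vv}

E/I-1 un ·: Ee
E/I-2 un ·: Ee
E/II-1 aff I-1×I-2: ee
E/II-2 un ·: EE|Ee
E/II-3 aff I-1×I-2: ee
E/III-1 ? II-1×II-2: Ee|ee
⇒ E over [I-1,I-2,II-1,II-2,II-3,III-1]: 3 consistent
K/I-1 un ·: KK|Kk
K/I-2 un ·: KK|Kk
K/II-1 ? I-1×I-2: KK|Kk|kk
K/II-2 un ·: KK|Kk
K/II-3 ? I-1×I-2: KK|Kk|kk
K/III-1 un II-1×II-2: KK|Kk
⇒ K over [I-1,I-2,II-1,II-2,II-3,III-1]: 58 consistent
V/I-1 un ·: VV|Vv
V/I-2 un ·: VV|Vv
V/II-1 un I-1×I-2: VV|Vv
V/II-2 un ·: VV|Vv
V/II-3 un I-1×I-2: VV|Vv
V/III-1 un II-1×II-2: VV|Vv
⇒ V over [I-1,I-2,II-1,II-2,II-3,III-1]: 45 consistent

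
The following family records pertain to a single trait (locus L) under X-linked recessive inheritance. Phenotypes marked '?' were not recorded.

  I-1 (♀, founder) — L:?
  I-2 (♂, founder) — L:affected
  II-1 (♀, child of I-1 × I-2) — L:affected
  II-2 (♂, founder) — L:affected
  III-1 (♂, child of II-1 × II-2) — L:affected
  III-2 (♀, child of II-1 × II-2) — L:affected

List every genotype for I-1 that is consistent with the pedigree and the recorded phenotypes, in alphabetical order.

L/I-1 ? ·: X^LX^l|X^lX^l
L/I-2 aff ·: X^lY
L/II-1 aff I-1×I-2: X^lX^l
L/II-2 aff ·: X^lY
L/III-1 aff II-1×II-2: X^lY
L/III-2 aff II-1×II-2: X^lX^l
⇒ L over [I-1,I-2,II-1,II-2,III-1,III-2]: 2 consistent

I-1 ∈ {X^LX^l, X^lX^l}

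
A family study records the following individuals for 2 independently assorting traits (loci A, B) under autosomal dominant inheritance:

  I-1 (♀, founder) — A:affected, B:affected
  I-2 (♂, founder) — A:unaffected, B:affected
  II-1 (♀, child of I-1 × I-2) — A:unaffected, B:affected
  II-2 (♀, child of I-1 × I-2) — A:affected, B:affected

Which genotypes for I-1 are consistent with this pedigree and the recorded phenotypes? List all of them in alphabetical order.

I-1 ∈ {Aa BB, Aa Bb}

A/I-1 aff ·: Aa
A/I-2 un ·: aa
A/II-1 un I-1×I-2: aa
A/II-2 aff I-1×I-2: Aa
⇒ A over [I-1,I-2,II-1,II-2]: 1 consistent
B/I-1 aff ·: Bb|BB
B/I-2 aff ·: Bb|BB
B/II-1 aff I-1×I-2: Bb|BB
B/II-2 aff I-1×I-2: Bb|BB
⇒ B over [I-1,I-2,II-1,II-2]: 13 consistent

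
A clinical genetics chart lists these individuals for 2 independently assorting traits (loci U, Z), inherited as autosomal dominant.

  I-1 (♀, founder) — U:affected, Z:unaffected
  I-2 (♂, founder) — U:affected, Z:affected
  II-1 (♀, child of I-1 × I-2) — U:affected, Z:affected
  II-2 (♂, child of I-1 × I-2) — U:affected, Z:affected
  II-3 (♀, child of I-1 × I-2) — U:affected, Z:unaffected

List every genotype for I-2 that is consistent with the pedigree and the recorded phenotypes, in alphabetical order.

U/I-1 aff ·: Uu|UU
U/I-2 aff ·: Uu|UU
U/II-1 aff I-1×I-2: Uu|UU
U/II-2 aff I-1×I-2: Uu|UU
U/II-3 aff I-1×I-2: Uu|UU
⇒ U over [I-1,I-2,II-1,II-2,II-3]: 25 consistent
Z/I-1 un ·: zz
Z/I-2 aff ·: Zz
Z/II-1 aff I-1×I-2: Zz
Z/II-2 aff I-1×I-2: Zz
Z/II-3 un I-1×I-2: zz
⇒ Z over [I-1,I-2,II-1,II-2,II-3]: 1 consistent

I-2 ∈ {UU Zz, Uu Zz}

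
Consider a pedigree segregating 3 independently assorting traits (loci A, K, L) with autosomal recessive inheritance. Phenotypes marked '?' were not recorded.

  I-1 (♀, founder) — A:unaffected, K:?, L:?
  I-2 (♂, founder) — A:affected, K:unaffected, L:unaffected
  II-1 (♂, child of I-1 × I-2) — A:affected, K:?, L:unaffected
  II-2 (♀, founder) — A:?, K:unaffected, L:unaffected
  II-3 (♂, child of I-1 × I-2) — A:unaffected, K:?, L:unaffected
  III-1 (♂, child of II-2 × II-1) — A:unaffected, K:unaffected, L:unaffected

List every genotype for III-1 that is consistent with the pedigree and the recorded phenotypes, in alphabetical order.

III-1 ∈ {Aa KK LL, Aa KK Ll, Aa Kk LL, Aa Kk Ll}

A/I-1 un ·: Aa
A/I-2 aff ·: aa
A/II-1 aff I-1×I-2: aa
A/II-2 ? ·: AA|Aa
A/II-3 un I-1×I-2: Aa
A/III-1 un II-2×II-1: Aa
⇒ A over [I-1,I-2,II-1,II-2,II-3,III-1]: 2 consistent
K/I-1 ? ·: KK|Kk|kk
K/I-2 un ·: KK|Kk
K/II-1 ? I-1×I-2: KK|Kk|kk
K/II-2 un ·: KK|Kk
K/II-3 ? I-1×I-2: KK|Kk|kk
K/III-1 un II-2×II-1: KK|Kk
⇒ K over [I-1,I-2,II-1,II-2,II-3,III-1]: 74 consistent
L/I-1 ? ·: LL|Ll|ll
L/I-2 un ·: LL|Ll
L/II-1 un I-1×I-2: LL|Ll
L/II-2 un ·: LL|Ll
L/II-3 un I-1×I-2: LL|Ll
L/III-1 un II-2×II-1: LL|Ll
⇒ L over [I-1,I-2,II-1,II-2,II-3,III-1]: 53 consistent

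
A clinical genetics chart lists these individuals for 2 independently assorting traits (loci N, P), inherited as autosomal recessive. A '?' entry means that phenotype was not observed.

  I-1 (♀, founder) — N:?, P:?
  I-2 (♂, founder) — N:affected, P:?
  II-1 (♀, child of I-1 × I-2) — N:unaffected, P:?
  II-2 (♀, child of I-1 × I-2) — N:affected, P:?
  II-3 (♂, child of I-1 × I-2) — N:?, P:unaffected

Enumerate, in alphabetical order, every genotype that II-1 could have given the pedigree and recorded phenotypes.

N/I-1 ? ·: Nn
N/I-2 aff ·: nn
N/II-1 un I-1×I-2: Nn
N/II-2 aff I-1×I-2: nn
N/II-3 ? I-1×I-2: Nn|nn
⇒ N over [I-1,I-2,II-1,II-2,II-3]: 2 consistent
P/I-1 ? ·: PP|Pp|pp
P/I-2 ? ·: PP|Pp|pp
P/II-1 ? I-1×I-2: PP|Pp|pp
P/II-2 ? I-1×I-2: PP|Pp|pp
P/II-3 un I-1×I-2: PP|Pp
⇒ P over [I-1,I-2,II-1,II-2,II-3]: 45 consistent

II-1 ∈ {Nn PP, Nn Pp, Nn pp}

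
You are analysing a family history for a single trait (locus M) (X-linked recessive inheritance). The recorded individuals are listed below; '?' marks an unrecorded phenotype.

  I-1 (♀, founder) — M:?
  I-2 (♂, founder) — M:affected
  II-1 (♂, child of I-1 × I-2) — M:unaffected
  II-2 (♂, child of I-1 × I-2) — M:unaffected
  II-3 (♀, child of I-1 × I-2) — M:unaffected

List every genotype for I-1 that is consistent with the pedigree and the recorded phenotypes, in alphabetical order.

M/I-1 ? ·: X^MX^M|X^MX^m
M/I-2 aff ·: X^mY
M/II-1 un I-1×I-2: X^MY
M/II-2 un I-1×I-2: X^MY
M/II-3 un I-1×I-2: X^MX^m
⇒ M over [I-1,I-2,II-1,II-2,II-3]: 2 consistent

I-1 ∈ {X^MX^M, X^MX^m}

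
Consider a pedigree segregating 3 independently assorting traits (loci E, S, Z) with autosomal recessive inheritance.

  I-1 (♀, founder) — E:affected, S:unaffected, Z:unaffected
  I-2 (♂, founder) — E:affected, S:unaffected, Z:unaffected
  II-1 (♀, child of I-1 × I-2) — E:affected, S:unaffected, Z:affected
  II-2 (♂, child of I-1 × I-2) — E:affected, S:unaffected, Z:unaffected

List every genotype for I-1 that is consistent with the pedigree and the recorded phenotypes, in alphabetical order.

E/I-1 aff ·: ee
E/I-2 aff ·: ee
E/II-1 aff I-1×I-2: ee
E/II-2 aff I-1×I-2: ee
⇒ E over [I-1,I-2,II-1,II-2]: 1 consistent
S/I-1 un ·: SS|Ss
S/I-2 un ·: SS|Ss
S/II-1 un I-1×I-2: SS|Ss
S/II-2 un I-1×I-2: SS|Ss
⇒ S over [I-1,I-2,II-1,II-2]: 13 consistent
Z/I-1 un ·: Zz
Z/I-2 un ·: Zz
Z/II-1 aff I-1×I-2: zz
Z/II-2 un I-1×I-2: ZZ|Zz
⇒ Z over [I-1,I-2,II-1,II-2]: 2 consistent

I-1 ∈ {ee SS Zz, ee Ss Zz}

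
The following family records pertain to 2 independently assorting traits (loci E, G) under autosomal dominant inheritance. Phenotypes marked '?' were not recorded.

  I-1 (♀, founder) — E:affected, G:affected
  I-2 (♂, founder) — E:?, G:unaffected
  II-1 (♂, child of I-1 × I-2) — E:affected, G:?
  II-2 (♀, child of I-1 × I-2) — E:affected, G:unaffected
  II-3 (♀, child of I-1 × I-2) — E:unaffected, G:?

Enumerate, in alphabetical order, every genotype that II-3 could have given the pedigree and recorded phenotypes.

E/I-1 aff ·: Ee
E/I-2 ? ·: ee|Ee
E/II-1 aff I-1×I-2: Ee|EE
E/II-2 aff I-1×I-2: Ee|EE
E/II-3 un I-1×I-2: ee
⇒ E over [I-1,I-2,II-1,II-2,II-3]: 5 consistent
G/I-1 aff ·: Gg
G/I-2 un ·: gg
G/II-1 ? I-1×I-2: gg|Gg
G/II-2 un I-1×I-2: gg
G/II-3 ? I-1×I-2: gg|Gg
⇒ G over [I-1,I-2,II-1,II-2,II-3]: 4 consistent

II-3 ∈ {ee Gg, ee gg}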